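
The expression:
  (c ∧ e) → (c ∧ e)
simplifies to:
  True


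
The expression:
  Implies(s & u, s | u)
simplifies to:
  True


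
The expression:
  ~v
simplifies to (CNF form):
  ~v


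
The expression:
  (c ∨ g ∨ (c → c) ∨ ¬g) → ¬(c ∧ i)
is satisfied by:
  {c: False, i: False}
  {i: True, c: False}
  {c: True, i: False}


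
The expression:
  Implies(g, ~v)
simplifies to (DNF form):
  ~g | ~v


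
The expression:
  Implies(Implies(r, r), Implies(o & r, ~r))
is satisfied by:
  {o: False, r: False}
  {r: True, o: False}
  {o: True, r: False}


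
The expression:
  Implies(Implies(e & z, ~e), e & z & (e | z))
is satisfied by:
  {z: True, e: True}


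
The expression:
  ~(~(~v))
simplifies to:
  ~v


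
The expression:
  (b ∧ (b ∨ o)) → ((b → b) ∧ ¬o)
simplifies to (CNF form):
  ¬b ∨ ¬o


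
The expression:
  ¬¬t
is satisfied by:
  {t: True}


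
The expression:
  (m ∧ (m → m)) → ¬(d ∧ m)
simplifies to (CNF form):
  ¬d ∨ ¬m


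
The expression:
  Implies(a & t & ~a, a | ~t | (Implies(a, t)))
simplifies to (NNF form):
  True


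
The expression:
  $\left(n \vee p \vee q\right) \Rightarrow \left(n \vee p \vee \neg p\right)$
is always true.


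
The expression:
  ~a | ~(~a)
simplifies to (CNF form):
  True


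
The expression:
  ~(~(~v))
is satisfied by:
  {v: False}


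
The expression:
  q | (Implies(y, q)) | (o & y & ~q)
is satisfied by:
  {q: True, o: True, y: False}
  {q: True, o: False, y: False}
  {o: True, q: False, y: False}
  {q: False, o: False, y: False}
  {y: True, q: True, o: True}
  {y: True, q: True, o: False}
  {y: True, o: True, q: False}


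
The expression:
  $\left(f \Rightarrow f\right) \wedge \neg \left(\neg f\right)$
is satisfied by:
  {f: True}


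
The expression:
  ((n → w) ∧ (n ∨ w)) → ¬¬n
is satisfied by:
  {n: True, w: False}
  {w: False, n: False}
  {w: True, n: True}


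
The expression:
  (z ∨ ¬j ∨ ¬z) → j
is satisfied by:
  {j: True}


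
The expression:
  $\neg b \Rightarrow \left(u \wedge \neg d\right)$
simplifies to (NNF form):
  $b \vee \left(u \wedge \neg d\right)$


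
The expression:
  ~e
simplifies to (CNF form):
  ~e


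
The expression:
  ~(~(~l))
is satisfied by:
  {l: False}


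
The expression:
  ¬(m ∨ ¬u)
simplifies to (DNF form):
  u ∧ ¬m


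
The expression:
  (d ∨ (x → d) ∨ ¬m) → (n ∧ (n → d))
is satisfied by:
  {d: True, m: True, x: True, n: True}
  {d: True, m: True, n: True, x: False}
  {d: True, x: True, n: True, m: False}
  {d: True, n: True, x: False, m: False}
  {m: True, x: True, n: True, d: False}
  {m: True, x: True, n: False, d: False}


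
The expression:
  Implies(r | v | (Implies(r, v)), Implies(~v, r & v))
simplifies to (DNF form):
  v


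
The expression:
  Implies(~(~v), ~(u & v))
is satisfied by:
  {u: False, v: False}
  {v: True, u: False}
  {u: True, v: False}


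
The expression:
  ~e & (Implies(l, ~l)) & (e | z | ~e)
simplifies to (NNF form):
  ~e & ~l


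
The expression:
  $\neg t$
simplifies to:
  $\neg t$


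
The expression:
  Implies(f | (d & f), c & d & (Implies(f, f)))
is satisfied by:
  {c: True, d: True, f: False}
  {c: True, d: False, f: False}
  {d: True, c: False, f: False}
  {c: False, d: False, f: False}
  {f: True, c: True, d: True}


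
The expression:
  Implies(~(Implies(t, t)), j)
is always true.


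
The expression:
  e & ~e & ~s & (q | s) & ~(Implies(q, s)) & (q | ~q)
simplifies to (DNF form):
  False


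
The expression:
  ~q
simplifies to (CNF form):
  ~q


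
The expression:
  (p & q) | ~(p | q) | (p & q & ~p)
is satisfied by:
  {p: False, q: False}
  {q: True, p: True}


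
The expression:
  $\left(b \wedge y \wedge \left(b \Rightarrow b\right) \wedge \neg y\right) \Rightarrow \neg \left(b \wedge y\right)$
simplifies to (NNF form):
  $\text{True}$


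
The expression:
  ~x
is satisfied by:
  {x: False}


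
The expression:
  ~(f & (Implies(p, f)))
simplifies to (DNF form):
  ~f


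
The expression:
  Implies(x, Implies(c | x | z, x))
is always true.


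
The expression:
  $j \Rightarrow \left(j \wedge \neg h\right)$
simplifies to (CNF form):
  $\neg h \vee \neg j$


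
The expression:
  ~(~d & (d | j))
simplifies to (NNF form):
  d | ~j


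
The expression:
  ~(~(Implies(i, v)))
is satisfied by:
  {v: True, i: False}
  {i: False, v: False}
  {i: True, v: True}


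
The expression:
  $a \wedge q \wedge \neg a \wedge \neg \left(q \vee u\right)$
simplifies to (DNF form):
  $\text{False}$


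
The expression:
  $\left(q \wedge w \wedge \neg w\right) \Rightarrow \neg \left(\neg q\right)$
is always true.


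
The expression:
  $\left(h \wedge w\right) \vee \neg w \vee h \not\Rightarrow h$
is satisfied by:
  {h: True, w: False}
  {w: False, h: False}
  {w: True, h: True}


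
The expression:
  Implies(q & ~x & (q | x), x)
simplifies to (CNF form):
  x | ~q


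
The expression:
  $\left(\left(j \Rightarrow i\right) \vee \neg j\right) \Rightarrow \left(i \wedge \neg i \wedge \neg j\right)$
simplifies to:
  $j \wedge \neg i$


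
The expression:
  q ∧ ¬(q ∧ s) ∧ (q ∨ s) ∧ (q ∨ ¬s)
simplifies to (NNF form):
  q ∧ ¬s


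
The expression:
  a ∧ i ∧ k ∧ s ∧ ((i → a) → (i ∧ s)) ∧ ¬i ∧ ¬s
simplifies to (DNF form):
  False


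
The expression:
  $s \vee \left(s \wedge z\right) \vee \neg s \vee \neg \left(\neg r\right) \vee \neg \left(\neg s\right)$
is always true.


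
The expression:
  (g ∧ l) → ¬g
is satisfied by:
  {l: False, g: False}
  {g: True, l: False}
  {l: True, g: False}


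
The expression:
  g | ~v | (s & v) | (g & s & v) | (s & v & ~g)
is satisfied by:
  {s: True, g: True, v: False}
  {s: True, v: False, g: False}
  {g: True, v: False, s: False}
  {g: False, v: False, s: False}
  {s: True, g: True, v: True}
  {s: True, v: True, g: False}
  {g: True, v: True, s: False}


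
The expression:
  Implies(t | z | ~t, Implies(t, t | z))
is always true.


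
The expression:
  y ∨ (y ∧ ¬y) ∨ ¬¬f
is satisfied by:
  {y: True, f: True}
  {y: True, f: False}
  {f: True, y: False}


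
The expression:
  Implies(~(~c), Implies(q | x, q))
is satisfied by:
  {q: True, c: False, x: False}
  {c: False, x: False, q: False}
  {x: True, q: True, c: False}
  {x: True, c: False, q: False}
  {q: True, c: True, x: False}
  {c: True, q: False, x: False}
  {x: True, c: True, q: True}


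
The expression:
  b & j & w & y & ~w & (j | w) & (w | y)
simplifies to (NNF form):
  False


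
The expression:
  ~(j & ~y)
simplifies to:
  y | ~j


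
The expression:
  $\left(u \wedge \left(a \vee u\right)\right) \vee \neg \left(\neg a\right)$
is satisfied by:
  {a: True, u: True}
  {a: True, u: False}
  {u: True, a: False}


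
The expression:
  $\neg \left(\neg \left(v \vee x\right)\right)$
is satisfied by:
  {x: True, v: True}
  {x: True, v: False}
  {v: True, x: False}


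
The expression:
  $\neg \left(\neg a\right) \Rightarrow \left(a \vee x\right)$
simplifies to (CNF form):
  $\text{True}$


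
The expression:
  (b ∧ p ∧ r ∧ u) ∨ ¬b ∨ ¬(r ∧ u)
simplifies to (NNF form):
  p ∨ ¬b ∨ ¬r ∨ ¬u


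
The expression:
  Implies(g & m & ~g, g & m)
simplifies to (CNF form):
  True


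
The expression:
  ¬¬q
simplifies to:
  q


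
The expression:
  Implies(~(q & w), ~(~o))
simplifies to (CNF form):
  (o | q) & (o | w)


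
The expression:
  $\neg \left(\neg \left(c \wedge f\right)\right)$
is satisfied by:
  {c: True, f: True}


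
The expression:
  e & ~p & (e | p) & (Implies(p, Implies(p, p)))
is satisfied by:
  {e: True, p: False}


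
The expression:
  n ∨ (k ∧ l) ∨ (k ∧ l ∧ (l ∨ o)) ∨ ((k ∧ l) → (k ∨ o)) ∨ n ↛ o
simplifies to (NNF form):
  True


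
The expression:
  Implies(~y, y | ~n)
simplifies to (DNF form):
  y | ~n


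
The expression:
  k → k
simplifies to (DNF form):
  True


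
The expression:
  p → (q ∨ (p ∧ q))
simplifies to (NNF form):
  q ∨ ¬p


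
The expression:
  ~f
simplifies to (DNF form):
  ~f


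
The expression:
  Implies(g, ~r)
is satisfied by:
  {g: False, r: False}
  {r: True, g: False}
  {g: True, r: False}


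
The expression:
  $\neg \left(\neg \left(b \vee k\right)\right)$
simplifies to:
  $b \vee k$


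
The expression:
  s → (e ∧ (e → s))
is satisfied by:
  {e: True, s: False}
  {s: False, e: False}
  {s: True, e: True}


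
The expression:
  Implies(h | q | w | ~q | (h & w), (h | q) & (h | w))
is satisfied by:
  {w: True, h: True, q: True}
  {w: True, h: True, q: False}
  {h: True, q: True, w: False}
  {h: True, q: False, w: False}
  {w: True, q: True, h: False}


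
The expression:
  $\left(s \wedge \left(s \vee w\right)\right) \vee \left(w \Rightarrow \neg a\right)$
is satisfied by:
  {s: True, w: False, a: False}
  {w: False, a: False, s: False}
  {a: True, s: True, w: False}
  {a: True, w: False, s: False}
  {s: True, w: True, a: False}
  {w: True, s: False, a: False}
  {a: True, w: True, s: True}


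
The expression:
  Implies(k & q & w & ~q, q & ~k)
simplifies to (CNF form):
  True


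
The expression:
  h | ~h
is always true.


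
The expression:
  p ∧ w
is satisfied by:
  {p: True, w: True}


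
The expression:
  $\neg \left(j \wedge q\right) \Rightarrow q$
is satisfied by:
  {q: True}


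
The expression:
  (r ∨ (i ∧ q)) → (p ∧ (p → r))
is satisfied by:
  {p: True, q: False, r: False, i: False}
  {p: False, q: False, r: False, i: False}
  {i: True, p: True, q: False, r: False}
  {i: True, p: False, q: False, r: False}
  {q: True, p: True, i: False, r: False}
  {q: True, p: False, i: False, r: False}
  {r: True, q: False, p: True, i: False}
  {r: True, i: True, q: False, p: True}
  {r: True, q: True, p: True, i: False}
  {r: True, i: True, q: True, p: True}


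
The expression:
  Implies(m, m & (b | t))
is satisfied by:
  {b: True, t: True, m: False}
  {b: True, m: False, t: False}
  {t: True, m: False, b: False}
  {t: False, m: False, b: False}
  {b: True, t: True, m: True}
  {b: True, m: True, t: False}
  {t: True, m: True, b: False}


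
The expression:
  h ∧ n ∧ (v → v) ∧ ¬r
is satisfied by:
  {h: True, n: True, r: False}


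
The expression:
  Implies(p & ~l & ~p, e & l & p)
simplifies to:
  True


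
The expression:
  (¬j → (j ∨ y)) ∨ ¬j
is always true.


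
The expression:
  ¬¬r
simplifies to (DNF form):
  r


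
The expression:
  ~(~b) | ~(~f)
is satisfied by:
  {b: True, f: True}
  {b: True, f: False}
  {f: True, b: False}


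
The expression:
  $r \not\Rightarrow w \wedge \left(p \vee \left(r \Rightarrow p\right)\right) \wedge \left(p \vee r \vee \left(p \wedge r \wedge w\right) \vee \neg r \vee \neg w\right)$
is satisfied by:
  {r: True, p: True, w: False}


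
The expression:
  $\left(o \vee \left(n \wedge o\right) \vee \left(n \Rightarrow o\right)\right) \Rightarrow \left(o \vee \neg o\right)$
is always true.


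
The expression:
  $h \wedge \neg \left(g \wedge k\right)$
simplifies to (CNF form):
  $h \wedge \left(\neg g \vee \neg k\right)$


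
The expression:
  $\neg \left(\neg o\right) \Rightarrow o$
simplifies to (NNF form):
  $\text{True}$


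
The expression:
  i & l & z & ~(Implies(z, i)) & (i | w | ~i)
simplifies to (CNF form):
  False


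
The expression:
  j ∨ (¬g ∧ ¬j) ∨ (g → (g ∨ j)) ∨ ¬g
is always true.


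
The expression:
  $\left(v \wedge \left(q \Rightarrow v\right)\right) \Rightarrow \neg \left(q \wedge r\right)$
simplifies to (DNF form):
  $\neg q \vee \neg r \vee \neg v$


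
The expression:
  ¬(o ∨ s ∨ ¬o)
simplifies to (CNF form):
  False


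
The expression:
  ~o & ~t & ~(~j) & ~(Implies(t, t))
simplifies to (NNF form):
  False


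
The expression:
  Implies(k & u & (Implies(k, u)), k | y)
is always true.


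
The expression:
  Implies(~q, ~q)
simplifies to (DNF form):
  True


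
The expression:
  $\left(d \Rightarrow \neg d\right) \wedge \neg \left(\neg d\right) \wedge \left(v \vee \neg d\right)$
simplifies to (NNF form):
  $\text{False}$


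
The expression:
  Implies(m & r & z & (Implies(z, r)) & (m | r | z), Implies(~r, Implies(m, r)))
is always true.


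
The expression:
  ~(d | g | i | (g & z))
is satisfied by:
  {g: False, i: False, d: False}


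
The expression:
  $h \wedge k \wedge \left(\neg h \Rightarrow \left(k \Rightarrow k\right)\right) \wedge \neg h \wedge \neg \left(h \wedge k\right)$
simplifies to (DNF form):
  $\text{False}$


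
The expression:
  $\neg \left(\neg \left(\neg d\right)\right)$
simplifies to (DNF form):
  $\neg d$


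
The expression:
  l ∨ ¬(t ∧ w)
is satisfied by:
  {l: True, w: False, t: False}
  {w: False, t: False, l: False}
  {l: True, t: True, w: False}
  {t: True, w: False, l: False}
  {l: True, w: True, t: False}
  {w: True, l: False, t: False}
  {l: True, t: True, w: True}


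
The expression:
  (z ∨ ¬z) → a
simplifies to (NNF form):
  a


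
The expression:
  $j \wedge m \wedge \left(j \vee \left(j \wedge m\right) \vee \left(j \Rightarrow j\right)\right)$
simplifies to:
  $j \wedge m$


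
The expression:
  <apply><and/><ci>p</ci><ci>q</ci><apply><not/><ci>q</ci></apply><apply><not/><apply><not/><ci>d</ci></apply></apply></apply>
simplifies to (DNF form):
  <false/>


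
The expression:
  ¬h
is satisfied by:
  {h: False}


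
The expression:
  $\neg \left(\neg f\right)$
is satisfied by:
  {f: True}


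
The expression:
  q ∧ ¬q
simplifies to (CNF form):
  False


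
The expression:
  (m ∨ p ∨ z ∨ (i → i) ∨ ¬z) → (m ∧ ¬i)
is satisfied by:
  {m: True, i: False}


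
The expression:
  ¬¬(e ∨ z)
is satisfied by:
  {z: True, e: True}
  {z: True, e: False}
  {e: True, z: False}


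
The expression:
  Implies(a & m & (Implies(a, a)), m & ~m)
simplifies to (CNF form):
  ~a | ~m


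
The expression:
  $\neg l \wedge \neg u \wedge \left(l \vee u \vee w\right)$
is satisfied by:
  {w: True, u: False, l: False}


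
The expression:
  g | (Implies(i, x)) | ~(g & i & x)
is always true.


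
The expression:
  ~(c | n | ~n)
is never true.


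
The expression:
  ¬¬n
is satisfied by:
  {n: True}


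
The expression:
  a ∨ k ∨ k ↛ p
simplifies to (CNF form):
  a ∨ k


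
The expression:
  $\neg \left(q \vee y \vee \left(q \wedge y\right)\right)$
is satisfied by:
  {q: False, y: False}


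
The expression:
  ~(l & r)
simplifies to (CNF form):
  ~l | ~r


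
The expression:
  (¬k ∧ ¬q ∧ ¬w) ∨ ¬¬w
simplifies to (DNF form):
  w ∨ (¬k ∧ ¬q)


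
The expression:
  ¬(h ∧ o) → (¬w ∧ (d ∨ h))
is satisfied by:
  {d: True, h: True, o: True, w: False}
  {d: True, h: True, w: False, o: False}
  {h: True, o: True, w: False, d: False}
  {h: True, w: False, o: False, d: False}
  {d: True, o: True, w: False, h: False}
  {d: True, w: False, o: False, h: False}
  {d: True, h: True, w: True, o: True}
  {h: True, w: True, o: True, d: False}


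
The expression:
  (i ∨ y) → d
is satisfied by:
  {d: True, y: False, i: False}
  {i: True, d: True, y: False}
  {d: True, y: True, i: False}
  {i: True, d: True, y: True}
  {i: False, y: False, d: False}


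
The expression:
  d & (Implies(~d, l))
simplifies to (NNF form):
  d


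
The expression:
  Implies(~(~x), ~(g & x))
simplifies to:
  ~g | ~x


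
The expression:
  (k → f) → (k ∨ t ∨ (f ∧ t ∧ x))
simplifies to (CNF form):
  k ∨ t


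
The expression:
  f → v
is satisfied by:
  {v: True, f: False}
  {f: False, v: False}
  {f: True, v: True}


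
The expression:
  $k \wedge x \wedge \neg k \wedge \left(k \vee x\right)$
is never true.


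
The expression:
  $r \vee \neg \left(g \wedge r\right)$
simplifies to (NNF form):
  $\text{True}$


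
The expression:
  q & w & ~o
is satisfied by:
  {w: True, q: True, o: False}


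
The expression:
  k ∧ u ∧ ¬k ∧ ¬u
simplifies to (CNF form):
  False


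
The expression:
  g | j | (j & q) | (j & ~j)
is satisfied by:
  {g: True, j: True}
  {g: True, j: False}
  {j: True, g: False}


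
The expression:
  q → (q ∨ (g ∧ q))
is always true.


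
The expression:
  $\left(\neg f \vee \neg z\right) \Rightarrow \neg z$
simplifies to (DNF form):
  $f \vee \neg z$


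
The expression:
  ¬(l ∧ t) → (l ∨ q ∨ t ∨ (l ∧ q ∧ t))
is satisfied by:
  {t: True, q: True, l: True}
  {t: True, q: True, l: False}
  {t: True, l: True, q: False}
  {t: True, l: False, q: False}
  {q: True, l: True, t: False}
  {q: True, l: False, t: False}
  {l: True, q: False, t: False}


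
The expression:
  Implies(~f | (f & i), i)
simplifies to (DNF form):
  f | i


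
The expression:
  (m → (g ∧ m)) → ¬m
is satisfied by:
  {g: False, m: False}
  {m: True, g: False}
  {g: True, m: False}


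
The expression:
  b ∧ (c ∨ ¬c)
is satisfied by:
  {b: True}


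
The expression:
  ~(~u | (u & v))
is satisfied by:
  {u: True, v: False}


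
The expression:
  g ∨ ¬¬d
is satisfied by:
  {d: True, g: True}
  {d: True, g: False}
  {g: True, d: False}


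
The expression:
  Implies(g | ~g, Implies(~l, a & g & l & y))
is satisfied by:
  {l: True}


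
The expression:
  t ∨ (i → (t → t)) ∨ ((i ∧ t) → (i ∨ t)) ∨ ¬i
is always true.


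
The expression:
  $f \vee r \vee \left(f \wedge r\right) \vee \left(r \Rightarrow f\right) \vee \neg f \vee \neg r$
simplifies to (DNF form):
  $\text{True}$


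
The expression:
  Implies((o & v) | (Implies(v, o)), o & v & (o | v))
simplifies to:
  v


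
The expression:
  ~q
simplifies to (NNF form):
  ~q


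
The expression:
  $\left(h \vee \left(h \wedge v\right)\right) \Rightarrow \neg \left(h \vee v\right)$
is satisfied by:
  {h: False}


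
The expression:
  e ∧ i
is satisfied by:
  {i: True, e: True}


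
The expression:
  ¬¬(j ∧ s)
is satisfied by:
  {j: True, s: True}


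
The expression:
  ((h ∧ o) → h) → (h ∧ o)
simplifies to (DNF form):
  h ∧ o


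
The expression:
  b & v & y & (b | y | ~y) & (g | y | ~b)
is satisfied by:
  {b: True, y: True, v: True}


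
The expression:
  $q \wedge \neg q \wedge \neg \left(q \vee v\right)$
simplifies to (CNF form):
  $\text{False}$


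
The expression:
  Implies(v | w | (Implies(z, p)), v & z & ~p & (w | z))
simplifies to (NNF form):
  z & ~p & (v | ~w)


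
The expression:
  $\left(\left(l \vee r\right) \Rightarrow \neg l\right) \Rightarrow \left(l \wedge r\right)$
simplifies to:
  $l$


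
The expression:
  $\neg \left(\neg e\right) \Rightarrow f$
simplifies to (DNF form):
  $f \vee \neg e$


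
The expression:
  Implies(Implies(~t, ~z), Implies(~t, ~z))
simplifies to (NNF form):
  True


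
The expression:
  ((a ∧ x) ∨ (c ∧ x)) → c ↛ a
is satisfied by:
  {x: False, a: False}
  {a: True, x: False}
  {x: True, a: False}


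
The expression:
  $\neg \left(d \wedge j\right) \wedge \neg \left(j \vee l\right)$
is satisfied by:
  {l: False, j: False}


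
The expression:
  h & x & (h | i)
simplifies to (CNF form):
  h & x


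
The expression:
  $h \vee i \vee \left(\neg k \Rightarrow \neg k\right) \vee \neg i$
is always true.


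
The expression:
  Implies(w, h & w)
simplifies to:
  h | ~w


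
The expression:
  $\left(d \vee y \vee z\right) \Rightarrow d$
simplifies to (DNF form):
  $d \vee \left(\neg y \wedge \neg z\right)$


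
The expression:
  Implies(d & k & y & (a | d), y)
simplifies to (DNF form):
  True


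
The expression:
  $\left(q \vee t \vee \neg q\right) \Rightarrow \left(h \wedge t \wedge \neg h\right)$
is never true.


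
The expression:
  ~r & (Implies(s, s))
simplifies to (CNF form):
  ~r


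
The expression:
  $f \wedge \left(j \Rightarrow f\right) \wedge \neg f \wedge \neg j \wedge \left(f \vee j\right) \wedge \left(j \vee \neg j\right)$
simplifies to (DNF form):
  $\text{False}$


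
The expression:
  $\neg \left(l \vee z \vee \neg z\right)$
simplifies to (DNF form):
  $\text{False}$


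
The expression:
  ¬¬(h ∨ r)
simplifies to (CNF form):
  h ∨ r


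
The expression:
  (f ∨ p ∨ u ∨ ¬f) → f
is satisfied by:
  {f: True}


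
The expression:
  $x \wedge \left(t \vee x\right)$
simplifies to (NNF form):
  $x$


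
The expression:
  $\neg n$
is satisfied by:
  {n: False}


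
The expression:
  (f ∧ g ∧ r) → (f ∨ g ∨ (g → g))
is always true.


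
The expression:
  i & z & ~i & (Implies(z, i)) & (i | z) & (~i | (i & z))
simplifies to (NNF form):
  False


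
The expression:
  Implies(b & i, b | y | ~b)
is always true.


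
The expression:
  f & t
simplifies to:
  f & t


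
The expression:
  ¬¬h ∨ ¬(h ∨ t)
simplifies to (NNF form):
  h ∨ ¬t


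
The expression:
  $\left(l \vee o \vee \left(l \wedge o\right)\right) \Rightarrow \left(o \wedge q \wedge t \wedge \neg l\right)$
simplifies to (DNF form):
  $\left(\neg l \wedge \neg o\right) \vee \left(q \wedge t \wedge \neg l\right) \vee \left(q \wedge \neg l \wedge \neg o\right) \vee \left(t \wedge \neg l \wedge \neg o\right)$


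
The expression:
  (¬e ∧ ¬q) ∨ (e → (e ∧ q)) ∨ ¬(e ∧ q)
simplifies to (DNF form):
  True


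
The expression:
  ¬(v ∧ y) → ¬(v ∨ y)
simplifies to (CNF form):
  (v ∨ ¬v) ∧ (v ∨ ¬y) ∧ (y ∨ ¬v) ∧ (y ∨ ¬y)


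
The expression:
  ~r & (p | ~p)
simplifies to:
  ~r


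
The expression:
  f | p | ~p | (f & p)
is always true.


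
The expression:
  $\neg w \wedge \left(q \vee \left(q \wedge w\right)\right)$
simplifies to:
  $q \wedge \neg w$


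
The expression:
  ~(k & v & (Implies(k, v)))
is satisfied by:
  {k: False, v: False}
  {v: True, k: False}
  {k: True, v: False}


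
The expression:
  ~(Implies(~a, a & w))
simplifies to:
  ~a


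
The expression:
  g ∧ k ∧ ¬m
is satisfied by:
  {g: True, k: True, m: False}


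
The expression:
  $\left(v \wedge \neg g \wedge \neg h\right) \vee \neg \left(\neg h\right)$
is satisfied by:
  {v: True, h: True, g: False}
  {h: True, g: False, v: False}
  {v: True, h: True, g: True}
  {h: True, g: True, v: False}
  {v: True, g: False, h: False}


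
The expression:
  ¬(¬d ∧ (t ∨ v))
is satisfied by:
  {d: True, v: False, t: False}
  {d: True, t: True, v: False}
  {d: True, v: True, t: False}
  {d: True, t: True, v: True}
  {t: False, v: False, d: False}


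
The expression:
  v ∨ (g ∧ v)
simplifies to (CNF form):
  v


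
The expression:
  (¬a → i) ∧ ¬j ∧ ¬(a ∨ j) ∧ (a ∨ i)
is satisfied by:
  {i: True, j: False, a: False}


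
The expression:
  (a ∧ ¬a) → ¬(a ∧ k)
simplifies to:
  True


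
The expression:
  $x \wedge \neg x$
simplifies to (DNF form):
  $\text{False}$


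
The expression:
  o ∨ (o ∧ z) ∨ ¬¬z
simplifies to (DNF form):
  o ∨ z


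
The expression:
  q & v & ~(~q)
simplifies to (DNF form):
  q & v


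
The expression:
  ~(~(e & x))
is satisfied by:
  {e: True, x: True}


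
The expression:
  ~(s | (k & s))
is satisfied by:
  {s: False}


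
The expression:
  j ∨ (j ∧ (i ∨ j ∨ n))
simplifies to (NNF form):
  j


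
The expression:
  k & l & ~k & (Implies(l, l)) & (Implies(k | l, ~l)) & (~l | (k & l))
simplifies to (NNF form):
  False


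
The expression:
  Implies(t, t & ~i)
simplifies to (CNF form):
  ~i | ~t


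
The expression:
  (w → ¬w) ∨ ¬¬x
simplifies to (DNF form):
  x ∨ ¬w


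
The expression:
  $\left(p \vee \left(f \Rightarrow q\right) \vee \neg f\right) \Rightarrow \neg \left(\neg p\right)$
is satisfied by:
  {p: True, f: True, q: False}
  {p: True, q: False, f: False}
  {p: True, f: True, q: True}
  {p: True, q: True, f: False}
  {f: True, q: False, p: False}


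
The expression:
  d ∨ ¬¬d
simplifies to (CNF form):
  d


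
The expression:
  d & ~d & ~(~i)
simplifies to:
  False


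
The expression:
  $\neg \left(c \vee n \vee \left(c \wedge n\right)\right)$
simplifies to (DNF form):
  $\neg c \wedge \neg n$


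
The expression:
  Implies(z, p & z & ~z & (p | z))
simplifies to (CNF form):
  ~z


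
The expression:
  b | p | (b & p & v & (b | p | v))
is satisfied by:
  {b: True, p: True}
  {b: True, p: False}
  {p: True, b: False}


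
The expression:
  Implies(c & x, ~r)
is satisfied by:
  {c: False, x: False, r: False}
  {r: True, c: False, x: False}
  {x: True, c: False, r: False}
  {r: True, x: True, c: False}
  {c: True, r: False, x: False}
  {r: True, c: True, x: False}
  {x: True, c: True, r: False}


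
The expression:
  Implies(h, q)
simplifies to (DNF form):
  q | ~h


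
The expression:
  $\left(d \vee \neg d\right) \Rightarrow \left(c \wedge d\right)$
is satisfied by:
  {c: True, d: True}


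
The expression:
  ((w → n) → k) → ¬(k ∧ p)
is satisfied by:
  {p: False, k: False}
  {k: True, p: False}
  {p: True, k: False}


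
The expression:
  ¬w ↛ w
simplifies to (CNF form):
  ¬w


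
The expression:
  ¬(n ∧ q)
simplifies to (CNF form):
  ¬n ∨ ¬q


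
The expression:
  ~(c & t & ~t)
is always true.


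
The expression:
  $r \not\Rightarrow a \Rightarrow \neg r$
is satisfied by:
  {a: True, r: False}
  {r: False, a: False}
  {r: True, a: True}


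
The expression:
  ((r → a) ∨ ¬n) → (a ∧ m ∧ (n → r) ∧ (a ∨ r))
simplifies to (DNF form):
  (a ∧ m ∧ r) ∨ (a ∧ m ∧ ¬n) ∨ (a ∧ r ∧ ¬a) ∨ (a ∧ ¬a ∧ ¬n) ∨ (m ∧ n ∧ r) ∨ (m ∧ n ∧ ¬n) ∨ (n ∧ r ∧ ¬a) ∨ (n ∧ ¬a ∧ ¬n)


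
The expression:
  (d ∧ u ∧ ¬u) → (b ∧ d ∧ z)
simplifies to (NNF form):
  True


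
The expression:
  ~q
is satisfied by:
  {q: False}


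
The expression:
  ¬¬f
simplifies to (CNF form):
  f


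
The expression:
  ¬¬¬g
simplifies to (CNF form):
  ¬g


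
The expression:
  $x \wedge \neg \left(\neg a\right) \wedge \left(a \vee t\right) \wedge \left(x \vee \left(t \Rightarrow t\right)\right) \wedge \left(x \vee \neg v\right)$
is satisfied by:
  {a: True, x: True}


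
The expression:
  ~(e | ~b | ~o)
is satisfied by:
  {b: True, o: True, e: False}


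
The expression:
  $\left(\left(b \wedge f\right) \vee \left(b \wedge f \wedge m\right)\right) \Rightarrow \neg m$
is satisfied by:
  {m: False, b: False, f: False}
  {f: True, m: False, b: False}
  {b: True, m: False, f: False}
  {f: True, b: True, m: False}
  {m: True, f: False, b: False}
  {f: True, m: True, b: False}
  {b: True, m: True, f: False}


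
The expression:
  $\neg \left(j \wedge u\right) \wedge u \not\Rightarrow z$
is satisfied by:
  {u: True, z: False, j: False}


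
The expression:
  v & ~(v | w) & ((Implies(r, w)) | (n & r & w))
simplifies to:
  False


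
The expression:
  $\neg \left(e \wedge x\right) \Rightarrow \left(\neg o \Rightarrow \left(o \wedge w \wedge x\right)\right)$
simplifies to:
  $o \vee \left(e \wedge x\right)$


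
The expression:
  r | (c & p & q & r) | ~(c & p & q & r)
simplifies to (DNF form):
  True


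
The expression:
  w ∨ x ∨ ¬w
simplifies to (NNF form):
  True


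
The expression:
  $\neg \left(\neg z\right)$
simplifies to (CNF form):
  $z$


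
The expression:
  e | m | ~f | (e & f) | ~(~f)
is always true.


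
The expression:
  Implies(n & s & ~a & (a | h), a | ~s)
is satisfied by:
  {a: True, s: False, n: False, h: False}
  {a: False, s: False, n: False, h: False}
  {h: True, a: True, s: False, n: False}
  {h: True, a: False, s: False, n: False}
  {a: True, n: True, h: False, s: False}
  {n: True, h: False, s: False, a: False}
  {h: True, n: True, a: True, s: False}
  {h: True, n: True, a: False, s: False}
  {a: True, s: True, h: False, n: False}
  {s: True, h: False, n: False, a: False}
  {a: True, h: True, s: True, n: False}
  {h: True, s: True, a: False, n: False}
  {a: True, n: True, s: True, h: False}
  {n: True, s: True, h: False, a: False}
  {h: True, n: True, s: True, a: True}


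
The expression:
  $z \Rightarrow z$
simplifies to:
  $\text{True}$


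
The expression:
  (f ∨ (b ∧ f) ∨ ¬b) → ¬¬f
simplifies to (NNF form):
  b ∨ f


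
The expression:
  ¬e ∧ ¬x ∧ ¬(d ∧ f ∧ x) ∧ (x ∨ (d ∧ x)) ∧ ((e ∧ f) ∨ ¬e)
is never true.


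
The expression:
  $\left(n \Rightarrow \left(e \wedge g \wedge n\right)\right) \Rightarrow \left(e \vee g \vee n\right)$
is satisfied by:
  {n: True, e: True, g: True}
  {n: True, e: True, g: False}
  {n: True, g: True, e: False}
  {n: True, g: False, e: False}
  {e: True, g: True, n: False}
  {e: True, g: False, n: False}
  {g: True, e: False, n: False}


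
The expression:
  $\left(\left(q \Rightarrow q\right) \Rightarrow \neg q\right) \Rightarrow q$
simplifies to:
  $q$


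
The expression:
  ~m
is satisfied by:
  {m: False}


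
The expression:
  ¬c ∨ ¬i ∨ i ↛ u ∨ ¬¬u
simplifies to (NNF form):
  True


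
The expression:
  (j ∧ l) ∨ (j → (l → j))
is always true.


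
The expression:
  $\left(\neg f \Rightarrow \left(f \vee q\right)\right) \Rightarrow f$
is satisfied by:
  {f: True, q: False}
  {q: False, f: False}
  {q: True, f: True}


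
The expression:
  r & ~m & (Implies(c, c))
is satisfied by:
  {r: True, m: False}


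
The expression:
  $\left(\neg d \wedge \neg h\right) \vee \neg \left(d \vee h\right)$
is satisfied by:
  {d: False, h: False}


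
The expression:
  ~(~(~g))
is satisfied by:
  {g: False}


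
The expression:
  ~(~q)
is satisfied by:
  {q: True}


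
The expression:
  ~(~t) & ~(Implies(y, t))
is never true.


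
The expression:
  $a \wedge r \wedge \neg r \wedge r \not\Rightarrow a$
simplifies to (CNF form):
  $\text{False}$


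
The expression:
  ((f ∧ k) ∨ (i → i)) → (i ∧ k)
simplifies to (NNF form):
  i ∧ k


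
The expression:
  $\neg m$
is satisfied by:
  {m: False}


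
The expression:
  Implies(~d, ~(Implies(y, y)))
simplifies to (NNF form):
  d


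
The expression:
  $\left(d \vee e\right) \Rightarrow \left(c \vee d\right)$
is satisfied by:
  {d: True, c: True, e: False}
  {d: True, e: False, c: False}
  {c: True, e: False, d: False}
  {c: False, e: False, d: False}
  {d: True, c: True, e: True}
  {d: True, e: True, c: False}
  {c: True, e: True, d: False}


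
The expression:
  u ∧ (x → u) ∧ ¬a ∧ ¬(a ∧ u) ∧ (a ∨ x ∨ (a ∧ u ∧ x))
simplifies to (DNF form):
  u ∧ x ∧ ¬a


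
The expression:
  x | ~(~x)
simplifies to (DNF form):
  x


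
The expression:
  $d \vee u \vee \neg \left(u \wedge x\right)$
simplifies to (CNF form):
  $\text{True}$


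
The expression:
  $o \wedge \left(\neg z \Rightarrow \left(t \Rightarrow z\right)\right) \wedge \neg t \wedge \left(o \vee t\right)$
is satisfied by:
  {o: True, t: False}


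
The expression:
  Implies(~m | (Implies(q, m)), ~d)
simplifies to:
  ~d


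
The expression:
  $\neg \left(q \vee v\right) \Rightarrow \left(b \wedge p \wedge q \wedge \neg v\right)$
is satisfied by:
  {q: True, v: True}
  {q: True, v: False}
  {v: True, q: False}


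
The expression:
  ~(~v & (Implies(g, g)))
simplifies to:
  v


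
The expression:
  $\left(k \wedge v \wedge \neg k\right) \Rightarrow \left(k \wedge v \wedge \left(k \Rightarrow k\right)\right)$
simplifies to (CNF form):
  $\text{True}$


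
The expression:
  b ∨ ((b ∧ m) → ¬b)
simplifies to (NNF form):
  True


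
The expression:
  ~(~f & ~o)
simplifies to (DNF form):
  f | o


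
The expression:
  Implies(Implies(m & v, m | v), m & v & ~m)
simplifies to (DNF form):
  False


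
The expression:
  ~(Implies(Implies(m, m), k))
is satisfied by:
  {k: False}


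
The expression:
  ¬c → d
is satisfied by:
  {d: True, c: True}
  {d: True, c: False}
  {c: True, d: False}


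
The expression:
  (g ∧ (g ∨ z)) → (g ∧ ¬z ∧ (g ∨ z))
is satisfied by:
  {g: False, z: False}
  {z: True, g: False}
  {g: True, z: False}


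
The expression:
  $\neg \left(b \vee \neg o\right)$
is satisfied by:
  {o: True, b: False}


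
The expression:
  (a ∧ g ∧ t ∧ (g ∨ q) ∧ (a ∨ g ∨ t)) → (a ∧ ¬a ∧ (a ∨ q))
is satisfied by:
  {g: False, t: False, a: False}
  {a: True, g: False, t: False}
  {t: True, g: False, a: False}
  {a: True, t: True, g: False}
  {g: True, a: False, t: False}
  {a: True, g: True, t: False}
  {t: True, g: True, a: False}


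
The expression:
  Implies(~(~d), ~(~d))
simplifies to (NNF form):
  True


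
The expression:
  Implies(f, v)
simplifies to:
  v | ~f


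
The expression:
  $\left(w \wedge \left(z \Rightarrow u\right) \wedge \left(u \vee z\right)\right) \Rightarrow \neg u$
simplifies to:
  $\neg u \vee \neg w$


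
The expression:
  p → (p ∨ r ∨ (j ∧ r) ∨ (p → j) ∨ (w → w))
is always true.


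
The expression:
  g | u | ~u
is always true.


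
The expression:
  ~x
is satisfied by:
  {x: False}


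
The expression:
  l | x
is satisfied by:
  {x: True, l: True}
  {x: True, l: False}
  {l: True, x: False}


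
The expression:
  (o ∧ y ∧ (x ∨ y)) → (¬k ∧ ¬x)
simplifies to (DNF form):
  (¬k ∧ ¬x) ∨ ¬o ∨ ¬y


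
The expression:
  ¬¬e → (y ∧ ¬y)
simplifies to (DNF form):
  ¬e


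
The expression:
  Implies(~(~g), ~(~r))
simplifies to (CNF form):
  r | ~g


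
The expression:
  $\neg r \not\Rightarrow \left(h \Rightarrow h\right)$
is never true.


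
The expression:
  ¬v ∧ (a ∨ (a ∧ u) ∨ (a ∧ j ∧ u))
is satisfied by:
  {a: True, v: False}


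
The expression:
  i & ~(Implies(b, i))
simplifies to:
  False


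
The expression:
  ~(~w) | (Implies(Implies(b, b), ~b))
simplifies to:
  w | ~b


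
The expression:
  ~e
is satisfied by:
  {e: False}


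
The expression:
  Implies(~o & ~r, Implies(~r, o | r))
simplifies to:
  o | r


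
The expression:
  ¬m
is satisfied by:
  {m: False}


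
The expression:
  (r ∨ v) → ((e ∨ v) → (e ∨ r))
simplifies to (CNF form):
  e ∨ r ∨ ¬v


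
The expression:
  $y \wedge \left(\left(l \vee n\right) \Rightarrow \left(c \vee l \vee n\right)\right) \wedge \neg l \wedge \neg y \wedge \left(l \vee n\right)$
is never true.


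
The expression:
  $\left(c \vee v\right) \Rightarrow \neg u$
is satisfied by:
  {v: False, u: False, c: False}
  {c: True, v: False, u: False}
  {v: True, c: False, u: False}
  {c: True, v: True, u: False}
  {u: True, c: False, v: False}


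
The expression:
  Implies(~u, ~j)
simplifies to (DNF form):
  u | ~j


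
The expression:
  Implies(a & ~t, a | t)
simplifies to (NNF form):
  True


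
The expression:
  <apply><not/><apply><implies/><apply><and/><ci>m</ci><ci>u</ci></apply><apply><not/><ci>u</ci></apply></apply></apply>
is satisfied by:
  {m: True, u: True}


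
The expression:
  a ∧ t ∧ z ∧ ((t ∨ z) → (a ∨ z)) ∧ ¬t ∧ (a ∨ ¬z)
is never true.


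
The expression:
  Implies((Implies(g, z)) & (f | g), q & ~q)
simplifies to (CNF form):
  (g | ~f) & (g | ~g) & (~f | ~z) & (~g | ~z)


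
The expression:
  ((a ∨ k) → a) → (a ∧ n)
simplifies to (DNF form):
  (a ∧ n) ∨ (k ∧ ¬a)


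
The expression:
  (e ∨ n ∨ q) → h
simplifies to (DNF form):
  h ∨ (¬e ∧ ¬n ∧ ¬q)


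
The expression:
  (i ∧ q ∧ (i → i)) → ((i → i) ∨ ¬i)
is always true.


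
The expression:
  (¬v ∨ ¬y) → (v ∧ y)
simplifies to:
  v ∧ y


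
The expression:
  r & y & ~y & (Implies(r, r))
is never true.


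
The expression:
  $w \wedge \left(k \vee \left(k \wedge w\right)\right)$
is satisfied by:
  {w: True, k: True}


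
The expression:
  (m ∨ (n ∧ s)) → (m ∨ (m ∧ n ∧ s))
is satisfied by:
  {m: True, s: False, n: False}
  {s: False, n: False, m: False}
  {n: True, m: True, s: False}
  {n: True, s: False, m: False}
  {m: True, s: True, n: False}
  {s: True, m: False, n: False}
  {n: True, s: True, m: True}


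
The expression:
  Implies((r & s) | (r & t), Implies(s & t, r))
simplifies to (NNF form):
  True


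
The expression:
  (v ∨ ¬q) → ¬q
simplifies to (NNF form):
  ¬q ∨ ¬v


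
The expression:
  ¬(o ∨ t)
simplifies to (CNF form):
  ¬o ∧ ¬t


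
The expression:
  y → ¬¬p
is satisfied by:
  {p: True, y: False}
  {y: False, p: False}
  {y: True, p: True}


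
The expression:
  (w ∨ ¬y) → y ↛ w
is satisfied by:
  {y: True, w: False}


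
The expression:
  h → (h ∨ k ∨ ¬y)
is always true.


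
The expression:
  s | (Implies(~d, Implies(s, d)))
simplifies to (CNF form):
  True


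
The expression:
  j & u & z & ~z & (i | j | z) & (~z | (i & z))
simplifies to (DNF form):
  False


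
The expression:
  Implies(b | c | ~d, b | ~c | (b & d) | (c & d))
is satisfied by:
  {b: True, d: True, c: False}
  {b: True, c: False, d: False}
  {d: True, c: False, b: False}
  {d: False, c: False, b: False}
  {b: True, d: True, c: True}
  {b: True, c: True, d: False}
  {d: True, c: True, b: False}


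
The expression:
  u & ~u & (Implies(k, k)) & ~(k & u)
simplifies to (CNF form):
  False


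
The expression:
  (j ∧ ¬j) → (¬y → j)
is always true.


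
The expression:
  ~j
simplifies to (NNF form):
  ~j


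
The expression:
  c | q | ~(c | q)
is always true.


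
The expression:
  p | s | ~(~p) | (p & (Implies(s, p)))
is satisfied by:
  {p: True, s: True}
  {p: True, s: False}
  {s: True, p: False}


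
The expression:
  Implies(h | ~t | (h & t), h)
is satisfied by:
  {t: True, h: True}
  {t: True, h: False}
  {h: True, t: False}


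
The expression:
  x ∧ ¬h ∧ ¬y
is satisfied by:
  {x: True, h: False, y: False}


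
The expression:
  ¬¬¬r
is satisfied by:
  {r: False}


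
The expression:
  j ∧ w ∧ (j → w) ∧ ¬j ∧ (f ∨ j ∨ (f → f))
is never true.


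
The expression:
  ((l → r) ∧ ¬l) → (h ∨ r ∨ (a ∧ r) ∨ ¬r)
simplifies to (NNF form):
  True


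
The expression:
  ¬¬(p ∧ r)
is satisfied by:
  {r: True, p: True}
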